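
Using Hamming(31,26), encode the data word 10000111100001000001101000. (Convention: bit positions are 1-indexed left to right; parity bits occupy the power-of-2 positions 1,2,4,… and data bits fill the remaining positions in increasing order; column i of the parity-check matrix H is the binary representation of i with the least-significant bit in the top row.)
Codeword c = d · G (mod 2), d = 10000111100001000001101000:
  c[0] = d·G[:,0] = (10000111100001000001101000)·(11011010101101010101010101) mod 2 = 1+0+0+0+0+0+1+0+1+0+0+0+0+1+0+0+0+0+0+1+0+0+0+0+0+0 mod 2 = 1
  c[1] = d·G[:,1] = (10000111100001000001101000)·(10110110011011001100110011) mod 2 = 1+0+0+0+0+1+1+0+0+0+0+0+0+1+0+0+0+0+0+0+1+0+0+0+0+0 mod 2 = 1
  c[2] = d·G[:,2] = (10000111100001000001101000)·(10000000000000000000000000) mod 2 = 1+0+0+0+0+0+0+0+0+0+0+0+0+0+0+0+0+0+0+0+0+0+0+0+0+0 mod 2 = 1
  c[3] = d·G[:,3] = (10000111100001000001101000)·(01110001111000111100001111) mod 2 = 0+0+0+0+0+0+0+1+1+0+0+0+0+0+0+0+0+0+0+0+0+0+1+0+0+0 mod 2 = 1
  c[4] = d·G[:,4] = (10000111100001000001101000)·(01000000000000000000000000) mod 2 = 0+0+0+0+0+0+0+0+0+0+0+0+0+0+0+0+0+0+0+0+0+0+0+0+0+0 mod 2 = 0
  c[5] = d·G[:,5] = (10000111100001000001101000)·(00100000000000000000000000) mod 2 = 0+0+0+0+0+0+0+0+0+0+0+0+0+0+0+0+0+0+0+0+0+0+0+0+0+0 mod 2 = 0
  c[6] = d·G[:,6] = (10000111100001000001101000)·(00010000000000000000000000) mod 2 = 0+0+0+0+0+0+0+0+0+0+0+0+0+0+0+0+0+0+0+0+0+0+0+0+0+0 mod 2 = 0
  c[7] = d·G[:,7] = (10000111100001000001101000)·(00001111111000000011111111) mod 2 = 0+0+0+0+0+1+1+1+1+0+0+0+0+0+0+0+0+0+0+1+1+0+1+0+0+0 mod 2 = 1
  c[8] = d·G[:,8] = (10000111100001000001101000)·(00001000000000000000000000) mod 2 = 0+0+0+0+0+0+0+0+0+0+0+0+0+0+0+0+0+0+0+0+0+0+0+0+0+0 mod 2 = 0
  c[9] = d·G[:,9] = (10000111100001000001101000)·(00000100000000000000000000) mod 2 = 0+0+0+0+0+1+0+0+0+0+0+0+0+0+0+0+0+0+0+0+0+0+0+0+0+0 mod 2 = 1
  c[10] = d·G[:,10] = (10000111100001000001101000)·(00000010000000000000000000) mod 2 = 0+0+0+0+0+0+1+0+0+0+0+0+0+0+0+0+0+0+0+0+0+0+0+0+0+0 mod 2 = 1
  c[11] = d·G[:,11] = (10000111100001000001101000)·(00000001000000000000000000) mod 2 = 0+0+0+0+0+0+0+1+0+0+0+0+0+0+0+0+0+0+0+0+0+0+0+0+0+0 mod 2 = 1
  c[12] = d·G[:,12] = (10000111100001000001101000)·(00000000100000000000000000) mod 2 = 0+0+0+0+0+0+0+0+1+0+0+0+0+0+0+0+0+0+0+0+0+0+0+0+0+0 mod 2 = 1
  c[13] = d·G[:,13] = (10000111100001000001101000)·(00000000010000000000000000) mod 2 = 0+0+0+0+0+0+0+0+0+0+0+0+0+0+0+0+0+0+0+0+0+0+0+0+0+0 mod 2 = 0
  c[14] = d·G[:,14] = (10000111100001000001101000)·(00000000001000000000000000) mod 2 = 0+0+0+0+0+0+0+0+0+0+0+0+0+0+0+0+0+0+0+0+0+0+0+0+0+0 mod 2 = 0
  c[15] = d·G[:,15] = (10000111100001000001101000)·(00000000000111111111111111) mod 2 = 0+0+0+0+0+0+0+0+0+0+0+0+0+1+0+0+0+0+0+1+1+0+1+0+0+0 mod 2 = 0
  c[16] = d·G[:,16] = (10000111100001000001101000)·(00000000000100000000000000) mod 2 = 0+0+0+0+0+0+0+0+0+0+0+0+0+0+0+0+0+0+0+0+0+0+0+0+0+0 mod 2 = 0
  c[17] = d·G[:,17] = (10000111100001000001101000)·(00000000000010000000000000) mod 2 = 0+0+0+0+0+0+0+0+0+0+0+0+0+0+0+0+0+0+0+0+0+0+0+0+0+0 mod 2 = 0
  c[18] = d·G[:,18] = (10000111100001000001101000)·(00000000000001000000000000) mod 2 = 0+0+0+0+0+0+0+0+0+0+0+0+0+1+0+0+0+0+0+0+0+0+0+0+0+0 mod 2 = 1
  c[19] = d·G[:,19] = (10000111100001000001101000)·(00000000000000100000000000) mod 2 = 0+0+0+0+0+0+0+0+0+0+0+0+0+0+0+0+0+0+0+0+0+0+0+0+0+0 mod 2 = 0
  c[20] = d·G[:,20] = (10000111100001000001101000)·(00000000000000010000000000) mod 2 = 0+0+0+0+0+0+0+0+0+0+0+0+0+0+0+0+0+0+0+0+0+0+0+0+0+0 mod 2 = 0
  c[21] = d·G[:,21] = (10000111100001000001101000)·(00000000000000001000000000) mod 2 = 0+0+0+0+0+0+0+0+0+0+0+0+0+0+0+0+0+0+0+0+0+0+0+0+0+0 mod 2 = 0
  c[22] = d·G[:,22] = (10000111100001000001101000)·(00000000000000000100000000) mod 2 = 0+0+0+0+0+0+0+0+0+0+0+0+0+0+0+0+0+0+0+0+0+0+0+0+0+0 mod 2 = 0
  c[23] = d·G[:,23] = (10000111100001000001101000)·(00000000000000000010000000) mod 2 = 0+0+0+0+0+0+0+0+0+0+0+0+0+0+0+0+0+0+0+0+0+0+0+0+0+0 mod 2 = 0
  c[24] = d·G[:,24] = (10000111100001000001101000)·(00000000000000000001000000) mod 2 = 0+0+0+0+0+0+0+0+0+0+0+0+0+0+0+0+0+0+0+1+0+0+0+0+0+0 mod 2 = 1
  c[25] = d·G[:,25] = (10000111100001000001101000)·(00000000000000000000100000) mod 2 = 0+0+0+0+0+0+0+0+0+0+0+0+0+0+0+0+0+0+0+0+1+0+0+0+0+0 mod 2 = 1
  c[26] = d·G[:,26] = (10000111100001000001101000)·(00000000000000000000010000) mod 2 = 0+0+0+0+0+0+0+0+0+0+0+0+0+0+0+0+0+0+0+0+0+0+0+0+0+0 mod 2 = 0
  c[27] = d·G[:,27] = (10000111100001000001101000)·(00000000000000000000001000) mod 2 = 0+0+0+0+0+0+0+0+0+0+0+0+0+0+0+0+0+0+0+0+0+0+1+0+0+0 mod 2 = 1
  c[28] = d·G[:,28] = (10000111100001000001101000)·(00000000000000000000000100) mod 2 = 0+0+0+0+0+0+0+0+0+0+0+0+0+0+0+0+0+0+0+0+0+0+0+0+0+0 mod 2 = 0
  c[29] = d·G[:,29] = (10000111100001000001101000)·(00000000000000000000000010) mod 2 = 0+0+0+0+0+0+0+0+0+0+0+0+0+0+0+0+0+0+0+0+0+0+0+0+0+0 mod 2 = 0
  c[30] = d·G[:,30] = (10000111100001000001101000)·(00000000000000000000000001) mod 2 = 0+0+0+0+0+0+0+0+0+0+0+0+0+0+0+0+0+0+0+0+0+0+0+0+0+0 mod 2 = 0
Codeword = 1111000101111000001000001101000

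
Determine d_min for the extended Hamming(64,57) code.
d_min = 4 (adding an overall parity bit to Hamming(63,57) raises d_min from 3 to 4).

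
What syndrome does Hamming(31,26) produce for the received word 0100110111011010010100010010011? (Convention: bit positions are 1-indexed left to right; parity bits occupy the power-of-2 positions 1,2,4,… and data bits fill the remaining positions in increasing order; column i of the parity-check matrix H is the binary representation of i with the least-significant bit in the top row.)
Syndrome s = H · r^T (mod 2), r = 0100110111011010010100010010011:
  s[0] = (1010101010101010101010101010101)·(0100110111011010010100010010011) mod 2 = 0+0+0+0+1+0+0+0+1+0+0+0+1+0+1+0+0+0+0+0+0+0+0+0+0+0+1+0+0+0+1 mod 2 = 0
  s[1] = (0110011001100110011001100110011)·(0100110111011010010100010010011) mod 2 = 0+1+0+0+0+1+0+0+0+1+0+0+0+0+1+0+0+1+0+0+0+0+0+0+0+0+1+0+0+1+1 mod 2 = 0
  s[2] = (0001111000011110000111100001111)·(0100110111011010010100010010011) mod 2 = 0+0+0+0+1+1+0+0+0+0+0+1+1+0+1+0+0+0+0+1+0+0+0+0+0+0+0+0+0+1+1 mod 2 = 0
  s[3] = (0000000111111110000000011111111)·(0100110111011010010100010010011) mod 2 = 0+0+0+0+0+0+0+1+1+1+0+1+1+0+1+0+0+0+0+0+0+0+0+1+0+0+1+0+0+1+1 mod 2 = 0
  s[4] = (0000000000000001111111111111111)·(0100110111011010010100010010011) mod 2 = 0+0+0+0+0+0+0+0+0+0+0+0+0+0+0+0+0+1+0+1+0+0+0+1+0+0+1+0+0+1+1 mod 2 = 0
Syndrome = 00000
s = 0: no error detected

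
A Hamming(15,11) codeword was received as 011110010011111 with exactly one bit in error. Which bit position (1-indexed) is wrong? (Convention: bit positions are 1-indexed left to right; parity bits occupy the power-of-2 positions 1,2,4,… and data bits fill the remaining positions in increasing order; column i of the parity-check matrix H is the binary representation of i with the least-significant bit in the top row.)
Syndrome s = H · r^T (mod 2), r = 011110010011111:
  s[0] = (101010101010101)·(011110010011111) mod 2 = 0+0+1+0+1+0+0+0+0+0+1+0+1+0+1 mod 2 = 1
  s[1] = (011001100110011)·(011110010011111) mod 2 = 0+1+1+0+0+0+0+0+0+0+1+0+0+1+1 mod 2 = 1
  s[2] = (000111100001111)·(011110010011111) mod 2 = 0+0+0+1+1+0+0+0+0+0+0+1+1+1+1 mod 2 = 0
  s[3] = (000000011111111)·(011110010011111) mod 2 = 0+0+0+0+0+0+0+1+0+0+1+1+1+1+1 mod 2 = 0
Syndrome = 1100
Column i of H is the binary representation of i, so the syndrome is the binary index of the flipped bit.
Read s = 1100 with s[0] as LSB: 1·2^0 + 1·2^1 + 0·2^2 + 0·2^3 = 3.
Error is at bit position 3.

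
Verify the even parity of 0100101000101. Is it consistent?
Sum of all bits: 0+1+0+0+1+0+1+0+0+0+1+0+1 = 5; 5 mod 2 = 1. Result is 1 → parity error detected.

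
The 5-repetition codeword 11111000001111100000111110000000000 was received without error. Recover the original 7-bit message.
Split into 5-bit blocks: 11111 00000 11111 00000 11111 00000 00000
Data = 1010100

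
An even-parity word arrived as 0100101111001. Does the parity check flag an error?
Sum of received bits: 0+1+0+0+1+0+1+1+1+1+0+0+1 = 7; 7 mod 2 = 1. Result is 1 ≠ 0 → error detected.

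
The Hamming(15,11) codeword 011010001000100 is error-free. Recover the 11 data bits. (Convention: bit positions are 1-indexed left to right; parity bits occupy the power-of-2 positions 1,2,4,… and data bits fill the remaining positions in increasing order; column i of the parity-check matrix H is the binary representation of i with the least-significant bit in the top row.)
Parity bits occupy power-of-2 positions; data bits are at positions {3,5,6,7,9,10,11,12,13,14,15} (1-indexed).
Extract: c[3]=1 c[5]=1 c[6]=0 c[7]=0 c[9]=1 c[10]=0 c[11]=0 c[12]=0 c[13]=1 c[14]=0 c[15]=0
Data = 11001000100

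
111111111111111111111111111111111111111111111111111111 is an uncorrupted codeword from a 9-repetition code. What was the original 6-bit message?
Split into 9-bit blocks: 111111111 111111111 111111111 111111111 111111111 111111111
Data = 111111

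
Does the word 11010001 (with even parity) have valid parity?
Sum of all bits: 1+1+0+1+0+0+0+1 = 4; 4 mod 2 = 0. Result is 0 → valid parity.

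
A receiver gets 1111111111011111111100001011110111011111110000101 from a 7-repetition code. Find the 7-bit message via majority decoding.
Split into 7-bit blocks and majority-vote each:
  block 1 = 1111111: 7 ones, 0 zeros → 1
  block 2 = 1110111: 6 ones, 1 zeros → 1
  block 3 = 1111110: 6 ones, 1 zeros → 1
  block 4 = 0001011: 3 ones, 4 zeros → 0
  block 5 = 1101110: 5 ones, 2 zeros → 1
  block 6 = 1111111: 7 ones, 0 zeros → 1
  block 7 = 0000101: 2 ones, 5 zeros → 0
Decoded = 1110110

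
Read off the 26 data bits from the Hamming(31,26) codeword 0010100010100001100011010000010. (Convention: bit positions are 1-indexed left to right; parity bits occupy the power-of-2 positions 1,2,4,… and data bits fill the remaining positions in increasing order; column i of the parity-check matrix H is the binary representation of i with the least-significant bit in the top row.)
Parity bits occupy power-of-2 positions; data bits are at positions {3,5,6,7,9,10,11,12,13,14,15,17,18,19,20,21,22,23,24,25,26,27,28,29,30,31} (1-indexed).
Extract: c[3]=1 c[5]=1 c[6]=0 c[7]=0 c[9]=1 c[10]=0 c[11]=1 c[12]=0 c[13]=0 c[14]=0 c[15]=0 c[17]=1 c[18]=0 c[19]=0 c[20]=0 c[21]=1 c[22]=1 c[23]=0 c[24]=1 c[25]=0 c[26]=0 c[27]=0 c[28]=0 c[29]=0 c[30]=1 c[31]=0
Data = 11001010000100011010000010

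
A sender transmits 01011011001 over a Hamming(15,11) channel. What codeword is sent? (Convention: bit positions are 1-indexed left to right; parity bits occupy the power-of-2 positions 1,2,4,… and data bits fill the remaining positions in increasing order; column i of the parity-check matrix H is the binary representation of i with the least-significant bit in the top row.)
Codeword c = d · G (mod 2), d = 01011011001:
  c[0] = d·G[:,0] = (01011011001)·(11011010101) mod 2 = 0+1+0+1+1+0+1+0+0+0+1 mod 2 = 1
  c[1] = d·G[:,1] = (01011011001)·(10110110011) mod 2 = 0+0+0+1+0+0+1+0+0+0+1 mod 2 = 1
  c[2] = d·G[:,2] = (01011011001)·(10000000000) mod 2 = 0+0+0+0+0+0+0+0+0+0+0 mod 2 = 0
  c[3] = d·G[:,3] = (01011011001)·(01110001111) mod 2 = 0+1+0+1+0+0+0+1+0+0+1 mod 2 = 0
  c[4] = d·G[:,4] = (01011011001)·(01000000000) mod 2 = 0+1+0+0+0+0+0+0+0+0+0 mod 2 = 1
  c[5] = d·G[:,5] = (01011011001)·(00100000000) mod 2 = 0+0+0+0+0+0+0+0+0+0+0 mod 2 = 0
  c[6] = d·G[:,6] = (01011011001)·(00010000000) mod 2 = 0+0+0+1+0+0+0+0+0+0+0 mod 2 = 1
  c[7] = d·G[:,7] = (01011011001)·(00001111111) mod 2 = 0+0+0+0+1+0+1+1+0+0+1 mod 2 = 0
  c[8] = d·G[:,8] = (01011011001)·(00001000000) mod 2 = 0+0+0+0+1+0+0+0+0+0+0 mod 2 = 1
  c[9] = d·G[:,9] = (01011011001)·(00000100000) mod 2 = 0+0+0+0+0+0+0+0+0+0+0 mod 2 = 0
  c[10] = d·G[:,10] = (01011011001)·(00000010000) mod 2 = 0+0+0+0+0+0+1+0+0+0+0 mod 2 = 1
  c[11] = d·G[:,11] = (01011011001)·(00000001000) mod 2 = 0+0+0+0+0+0+0+1+0+0+0 mod 2 = 1
  c[12] = d·G[:,12] = (01011011001)·(00000000100) mod 2 = 0+0+0+0+0+0+0+0+0+0+0 mod 2 = 0
  c[13] = d·G[:,13] = (01011011001)·(00000000010) mod 2 = 0+0+0+0+0+0+0+0+0+0+0 mod 2 = 0
  c[14] = d·G[:,14] = (01011011001)·(00000000001) mod 2 = 0+0+0+0+0+0+0+0+0+0+1 mod 2 = 1
Codeword = 110010101011001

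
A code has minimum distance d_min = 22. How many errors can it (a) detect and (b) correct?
(a) Detection requires d_min ≥ e+1, so e ≤ d_min − 1 = 21.
(b) Correction requires d_min ≥ 2t+1, so t ≤ ⌊(d_min − 1)/2⌋ = ⌊21/2⌋ = 10.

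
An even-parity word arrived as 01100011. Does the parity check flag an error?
Sum of received bits: 0+1+1+0+0+0+1+1 = 4; 4 mod 2 = 0. Result is 0 → no error detected.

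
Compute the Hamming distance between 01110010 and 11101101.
XOR = 10011111, count of 1s = 6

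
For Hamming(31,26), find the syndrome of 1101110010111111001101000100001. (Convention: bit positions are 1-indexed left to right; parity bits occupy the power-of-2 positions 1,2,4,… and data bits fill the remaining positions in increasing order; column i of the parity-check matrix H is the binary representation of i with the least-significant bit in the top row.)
Syndrome s = H · r^T (mod 2), r = 1101110010111111001101000100001:
  s[0] = (1010101010101010101010101010101)·(1101110010111111001101000100001) mod 2 = 1+0+0+0+1+0+0+0+1+0+1+0+1+0+1+0+0+0+1+0+0+0+0+0+0+0+0+0+0+0+1 mod 2 = 0
  s[1] = (0110011001100110011001100110011)·(1101110010111111001101000100001) mod 2 = 0+1+0+0+0+1+0+0+0+0+1+0+0+1+1+0+0+0+1+0+0+1+0+0+0+1+0+0+0+0+1 mod 2 = 1
  s[2] = (0001111000011110000111100001111)·(1101110010111111001101000100001) mod 2 = 0+0+0+1+1+1+0+0+0+0+0+1+1+1+1+0+0+0+0+1+0+1+0+0+0+0+0+0+0+0+1 mod 2 = 0
  s[3] = (0000000111111110000000011111111)·(1101110010111111001101000100001) mod 2 = 0+0+0+0+0+0+0+0+1+0+1+1+1+1+1+0+0+0+0+0+0+0+0+0+0+1+0+0+0+0+1 mod 2 = 0
  s[4] = (0000000000000001111111111111111)·(1101110010111111001101000100001) mod 2 = 0+0+0+0+0+0+0+0+0+0+0+0+0+0+0+1+0+0+1+1+0+1+0+0+0+1+0+0+0+0+1 mod 2 = 0
Syndrome = 01000
Non-zero syndrome: error at position 2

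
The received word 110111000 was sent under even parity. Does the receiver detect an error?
Sum of received bits: 1+1+0+1+1+1+0+0+0 = 5; 5 mod 2 = 1. Result is 1 ≠ 0 → error detected.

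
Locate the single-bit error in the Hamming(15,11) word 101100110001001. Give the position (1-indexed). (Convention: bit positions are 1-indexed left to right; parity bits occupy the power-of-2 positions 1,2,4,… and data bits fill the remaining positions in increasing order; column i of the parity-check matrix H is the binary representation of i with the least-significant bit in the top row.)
Syndrome s = H · r^T (mod 2), r = 101100110001001:
  s[0] = (101010101010101)·(101100110001001) mod 2 = 1+0+1+0+0+0+1+0+0+0+0+0+0+0+1 mod 2 = 0
  s[1] = (011001100110011)·(101100110001001) mod 2 = 0+0+1+0+0+0+1+0+0+0+0+0+0+0+1 mod 2 = 1
  s[2] = (000111100001111)·(101100110001001) mod 2 = 0+0+0+1+0+0+1+0+0+0+0+1+0+0+1 mod 2 = 0
  s[3] = (000000011111111)·(101100110001001) mod 2 = 0+0+0+0+0+0+0+1+0+0+0+1+0+0+1 mod 2 = 1
Syndrome = 0101
Column i of H is the binary representation of i, so the syndrome is the binary index of the flipped bit.
Read s = 0101 with s[0] as LSB: 0·2^0 + 1·2^1 + 0·2^2 + 1·2^3 = 10.
Error is at bit position 10.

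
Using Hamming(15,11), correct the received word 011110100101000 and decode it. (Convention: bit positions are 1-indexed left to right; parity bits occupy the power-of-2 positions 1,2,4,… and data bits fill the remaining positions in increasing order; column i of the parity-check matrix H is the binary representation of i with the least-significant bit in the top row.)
Syndrome s = H · r^T (mod 2), r = 011110100101000:
  s[0] = (101010101010101)·(011110100101000) mod 2 = 0+0+1+0+1+0+1+0+0+0+0+0+0+0+0 mod 2 = 1
  s[1] = (011001100110011)·(011110100101000) mod 2 = 0+1+1+0+0+0+1+0+0+1+0+0+0+0+0 mod 2 = 0
  s[2] = (000111100001111)·(011110100101000) mod 2 = 0+0+0+1+1+0+1+0+0+0+0+1+0+0+0 mod 2 = 0
  s[3] = (000000011111111)·(011110100101000) mod 2 = 0+0+0+0+0+0+0+0+0+1+0+1+0+0+0 mod 2 = 0
Syndrome = 1000
Column 1 of H equals this syndrome → error at bit 1 (1-indexed).
Flip bit 1: 011110100101000 → 111110100101000
Extract data bits at positions {3,5,6,7,9,10,11,12,13,14,15}: 11010101000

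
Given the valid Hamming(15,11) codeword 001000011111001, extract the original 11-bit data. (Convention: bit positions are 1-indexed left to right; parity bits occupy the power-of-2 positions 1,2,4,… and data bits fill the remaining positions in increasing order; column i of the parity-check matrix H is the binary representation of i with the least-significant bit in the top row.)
Parity bits occupy power-of-2 positions; data bits are at positions {3,5,6,7,9,10,11,12,13,14,15} (1-indexed).
Extract: c[3]=1 c[5]=0 c[6]=0 c[7]=0 c[9]=1 c[10]=1 c[11]=1 c[12]=1 c[13]=0 c[14]=0 c[15]=1
Data = 10001111001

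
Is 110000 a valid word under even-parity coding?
Sum of all bits: 1+1+0+0+0+0 = 2; 2 mod 2 = 0. Result is 0 → valid parity.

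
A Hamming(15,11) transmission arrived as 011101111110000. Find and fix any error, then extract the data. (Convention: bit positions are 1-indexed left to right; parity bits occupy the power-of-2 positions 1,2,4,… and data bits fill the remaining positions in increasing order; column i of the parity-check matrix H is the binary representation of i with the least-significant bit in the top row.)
Syndrome s = H · r^T (mod 2), r = 011101111110000:
  s[0] = (101010101010101)·(011101111110000) mod 2 = 0+0+1+0+0+0+1+0+1+0+1+0+0+0+0 mod 2 = 0
  s[1] = (011001100110011)·(011101111110000) mod 2 = 0+1+1+0+0+1+1+0+0+1+1+0+0+0+0 mod 2 = 0
  s[2] = (000111100001111)·(011101111110000) mod 2 = 0+0+0+1+0+1+1+0+0+0+0+0+0+0+0 mod 2 = 1
  s[3] = (000000011111111)·(011101111110000) mod 2 = 0+0+0+0+0+0+0+1+1+1+1+0+0+0+0 mod 2 = 0
Syndrome = 0010
Column 4 of H equals this syndrome → error at bit 4 (1-indexed).
Flip bit 4: 011101111110000 → 011001111110000
Extract data bits at positions {3,5,6,7,9,10,11,12,13,14,15}: 10111110000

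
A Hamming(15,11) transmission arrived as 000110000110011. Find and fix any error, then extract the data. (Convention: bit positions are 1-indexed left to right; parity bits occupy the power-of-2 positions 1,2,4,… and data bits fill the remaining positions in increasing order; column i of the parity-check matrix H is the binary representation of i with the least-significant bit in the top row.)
Syndrome s = H · r^T (mod 2), r = 000110000110011:
  s[0] = (101010101010101)·(000110000110011) mod 2 = 0+0+0+0+1+0+0+0+0+0+1+0+0+0+1 mod 2 = 1
  s[1] = (011001100110011)·(000110000110011) mod 2 = 0+0+0+0+0+0+0+0+0+1+1+0+0+1+1 mod 2 = 0
  s[2] = (000111100001111)·(000110000110011) mod 2 = 0+0+0+1+1+0+0+0+0+0+0+0+0+1+1 mod 2 = 0
  s[3] = (000000011111111)·(000110000110011) mod 2 = 0+0+0+0+0+0+0+0+0+1+1+0+0+1+1 mod 2 = 0
Syndrome = 1000
Column 1 of H equals this syndrome → error at bit 1 (1-indexed).
Flip bit 1: 000110000110011 → 100110000110011
Extract data bits at positions {3,5,6,7,9,10,11,12,13,14,15}: 01000110011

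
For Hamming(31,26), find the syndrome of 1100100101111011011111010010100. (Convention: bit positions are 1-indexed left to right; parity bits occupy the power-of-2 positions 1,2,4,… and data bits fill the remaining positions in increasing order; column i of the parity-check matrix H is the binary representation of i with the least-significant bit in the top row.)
Syndrome s = H · r^T (mod 2), r = 1100100101111011011111010010100:
  s[0] = (1010101010101010101010101010101)·(1100100101111011011111010010100) mod 2 = 1+0+0+0+1+0+0+0+0+0+1+0+1+0+1+0+0+0+1+0+1+0+0+0+0+0+1+0+1+0+0 mod 2 = 1
  s[1] = (0110011001100110011001100110011)·(1100100101111011011111010010100) mod 2 = 0+1+0+0+0+0+0+0+0+1+1+0+0+0+1+0+0+1+1+0+0+1+0+0+0+0+1+0+0+0+0 mod 2 = 0
  s[2] = (0001111000011110000111100001111)·(1100100101111011011111010010100) mod 2 = 0+0+0+0+1+0+0+0+0+0+0+1+1+0+1+0+0+0+0+1+1+1+0+0+0+0+0+0+1+0+0 mod 2 = 0
  s[3] = (0000000111111110000000011111111)·(1100100101111011011111010010100) mod 2 = 0+0+0+0+0+0+0+1+0+1+1+1+1+0+1+0+0+0+0+0+0+0+0+1+0+0+1+0+1+0+0 mod 2 = 1
  s[4] = (0000000000000001111111111111111)·(1100100101111011011111010010100) mod 2 = 0+0+0+0+0+0+0+0+0+0+0+0+0+0+0+1+0+1+1+1+1+1+0+1+0+0+1+0+1+0+0 mod 2 = 1
Syndrome = 10011
Non-zero syndrome: error at position 25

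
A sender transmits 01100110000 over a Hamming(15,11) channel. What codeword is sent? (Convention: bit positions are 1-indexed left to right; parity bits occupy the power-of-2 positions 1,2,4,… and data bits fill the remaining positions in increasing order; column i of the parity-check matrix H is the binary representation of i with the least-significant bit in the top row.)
Codeword c = d · G (mod 2), d = 01100110000:
  c[0] = d·G[:,0] = (01100110000)·(11011010101) mod 2 = 0+1+0+0+0+0+1+0+0+0+0 mod 2 = 0
  c[1] = d·G[:,1] = (01100110000)·(10110110011) mod 2 = 0+0+1+0+0+1+1+0+0+0+0 mod 2 = 1
  c[2] = d·G[:,2] = (01100110000)·(10000000000) mod 2 = 0+0+0+0+0+0+0+0+0+0+0 mod 2 = 0
  c[3] = d·G[:,3] = (01100110000)·(01110001111) mod 2 = 0+1+1+0+0+0+0+0+0+0+0 mod 2 = 0
  c[4] = d·G[:,4] = (01100110000)·(01000000000) mod 2 = 0+1+0+0+0+0+0+0+0+0+0 mod 2 = 1
  c[5] = d·G[:,5] = (01100110000)·(00100000000) mod 2 = 0+0+1+0+0+0+0+0+0+0+0 mod 2 = 1
  c[6] = d·G[:,6] = (01100110000)·(00010000000) mod 2 = 0+0+0+0+0+0+0+0+0+0+0 mod 2 = 0
  c[7] = d·G[:,7] = (01100110000)·(00001111111) mod 2 = 0+0+0+0+0+1+1+0+0+0+0 mod 2 = 0
  c[8] = d·G[:,8] = (01100110000)·(00001000000) mod 2 = 0+0+0+0+0+0+0+0+0+0+0 mod 2 = 0
  c[9] = d·G[:,9] = (01100110000)·(00000100000) mod 2 = 0+0+0+0+0+1+0+0+0+0+0 mod 2 = 1
  c[10] = d·G[:,10] = (01100110000)·(00000010000) mod 2 = 0+0+0+0+0+0+1+0+0+0+0 mod 2 = 1
  c[11] = d·G[:,11] = (01100110000)·(00000001000) mod 2 = 0+0+0+0+0+0+0+0+0+0+0 mod 2 = 0
  c[12] = d·G[:,12] = (01100110000)·(00000000100) mod 2 = 0+0+0+0+0+0+0+0+0+0+0 mod 2 = 0
  c[13] = d·G[:,13] = (01100110000)·(00000000010) mod 2 = 0+0+0+0+0+0+0+0+0+0+0 mod 2 = 0
  c[14] = d·G[:,14] = (01100110000)·(00000000001) mod 2 = 0+0+0+0+0+0+0+0+0+0+0 mod 2 = 0
Codeword = 010011000110000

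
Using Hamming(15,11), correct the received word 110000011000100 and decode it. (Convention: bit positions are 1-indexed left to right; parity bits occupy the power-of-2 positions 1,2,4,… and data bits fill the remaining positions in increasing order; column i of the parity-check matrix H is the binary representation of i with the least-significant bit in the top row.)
Syndrome s = H · r^T (mod 2), r = 110000011000100:
  s[0] = (101010101010101)·(110000011000100) mod 2 = 1+0+0+0+0+0+0+0+1+0+0+0+1+0+0 mod 2 = 1
  s[1] = (011001100110011)·(110000011000100) mod 2 = 0+1+0+0+0+0+0+0+0+0+0+0+0+0+0 mod 2 = 1
  s[2] = (000111100001111)·(110000011000100) mod 2 = 0+0+0+0+0+0+0+0+0+0+0+0+1+0+0 mod 2 = 1
  s[3] = (000000011111111)·(110000011000100) mod 2 = 0+0+0+0+0+0+0+1+1+0+0+0+1+0+0 mod 2 = 1
Syndrome = 1111
Column 15 of H equals this syndrome → error at bit 15 (1-indexed).
Flip bit 15: 110000011000100 → 110000011000101
Extract data bits at positions {3,5,6,7,9,10,11,12,13,14,15}: 00001000101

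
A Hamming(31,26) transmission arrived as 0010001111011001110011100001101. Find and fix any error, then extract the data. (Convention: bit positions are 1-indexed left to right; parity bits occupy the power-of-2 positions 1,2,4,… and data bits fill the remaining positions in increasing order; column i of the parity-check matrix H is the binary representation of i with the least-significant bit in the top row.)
Syndrome s = H · r^T (mod 2), r = 0010001111011001110011100001101:
  s[0] = (1010101010101010101010101010101)·(0010001111011001110011100001101) mod 2 = 0+0+1+0+0+0+1+0+1+0+0+0+1+0+0+0+1+0+0+0+1+0+1+0+0+0+0+0+1+0+1 mod 2 = 1
  s[1] = (0110011001100110011001100110011)·(0010001111011001110011100001101) mod 2 = 0+0+1+0+0+0+1+0+0+1+0+0+0+0+0+0+0+1+0+0+0+1+1+0+0+0+0+0+0+0+1 mod 2 = 1
  s[2] = (0001111000011110000111100001111)·(0010001111011001110011100001101) mod 2 = 0+0+0+0+0+0+1+0+0+0+0+1+1+0+0+0+0+0+0+0+1+1+1+0+0+0+0+1+1+0+1 mod 2 = 1
  s[3] = (0000000111111110000000011111111)·(0010001111011001110011100001101) mod 2 = 0+0+0+0+0+0+0+1+1+1+0+1+1+0+0+0+0+0+0+0+0+0+0+0+0+0+0+1+1+0+1 mod 2 = 0
  s[4] = (0000000000000001111111111111111)·(0010001111011001110011100001101) mod 2 = 0+0+0+0+0+0+0+0+0+0+0+0+0+0+0+1+1+1+0+0+1+1+1+0+0+0+0+1+1+0+1 mod 2 = 1
Syndrome = 11101
Column 23 of H equals this syndrome → error at bit 23 (1-indexed).
Flip bit 23: 0010001111011001110011100001101 → 0010001111011001110011000001101
Extract data bits at positions {3,5,6,7,9,10,11,12,13,14,15,17,18,19,20,21,22,23,24,25,26,27,28,29,30,31}: 10011101100110011000001101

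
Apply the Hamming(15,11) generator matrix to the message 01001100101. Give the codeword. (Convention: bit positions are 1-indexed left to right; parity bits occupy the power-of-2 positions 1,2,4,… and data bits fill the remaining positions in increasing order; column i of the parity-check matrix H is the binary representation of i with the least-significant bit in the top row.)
Codeword c = d · G (mod 2), d = 01001100101:
  c[0] = d·G[:,0] = (01001100101)·(11011010101) mod 2 = 0+1+0+0+1+0+0+0+1+0+1 mod 2 = 0
  c[1] = d·G[:,1] = (01001100101)·(10110110011) mod 2 = 0+0+0+0+0+1+0+0+0+0+1 mod 2 = 0
  c[2] = d·G[:,2] = (01001100101)·(10000000000) mod 2 = 0+0+0+0+0+0+0+0+0+0+0 mod 2 = 0
  c[3] = d·G[:,3] = (01001100101)·(01110001111) mod 2 = 0+1+0+0+0+0+0+0+1+0+1 mod 2 = 1
  c[4] = d·G[:,4] = (01001100101)·(01000000000) mod 2 = 0+1+0+0+0+0+0+0+0+0+0 mod 2 = 1
  c[5] = d·G[:,5] = (01001100101)·(00100000000) mod 2 = 0+0+0+0+0+0+0+0+0+0+0 mod 2 = 0
  c[6] = d·G[:,6] = (01001100101)·(00010000000) mod 2 = 0+0+0+0+0+0+0+0+0+0+0 mod 2 = 0
  c[7] = d·G[:,7] = (01001100101)·(00001111111) mod 2 = 0+0+0+0+1+1+0+0+1+0+1 mod 2 = 0
  c[8] = d·G[:,8] = (01001100101)·(00001000000) mod 2 = 0+0+0+0+1+0+0+0+0+0+0 mod 2 = 1
  c[9] = d·G[:,9] = (01001100101)·(00000100000) mod 2 = 0+0+0+0+0+1+0+0+0+0+0 mod 2 = 1
  c[10] = d·G[:,10] = (01001100101)·(00000010000) mod 2 = 0+0+0+0+0+0+0+0+0+0+0 mod 2 = 0
  c[11] = d·G[:,11] = (01001100101)·(00000001000) mod 2 = 0+0+0+0+0+0+0+0+0+0+0 mod 2 = 0
  c[12] = d·G[:,12] = (01001100101)·(00000000100) mod 2 = 0+0+0+0+0+0+0+0+1+0+0 mod 2 = 1
  c[13] = d·G[:,13] = (01001100101)·(00000000010) mod 2 = 0+0+0+0+0+0+0+0+0+0+0 mod 2 = 0
  c[14] = d·G[:,14] = (01001100101)·(00000000001) mod 2 = 0+0+0+0+0+0+0+0+0+0+1 mod 2 = 1
Codeword = 000110001100101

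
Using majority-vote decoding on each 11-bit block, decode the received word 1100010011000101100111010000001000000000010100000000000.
Split into 11-bit blocks and majority-vote each:
  block 1 = 11000100110: 5 ones, 6 zeros → 0
  block 2 = 00101100111: 6 ones, 5 zeros → 1
  block 3 = 01000000100: 2 ones, 9 zeros → 0
  block 4 = 00000000101: 2 ones, 9 zeros → 0
  block 5 = 00000000000: 0 ones, 11 zeros → 0
Decoded = 01000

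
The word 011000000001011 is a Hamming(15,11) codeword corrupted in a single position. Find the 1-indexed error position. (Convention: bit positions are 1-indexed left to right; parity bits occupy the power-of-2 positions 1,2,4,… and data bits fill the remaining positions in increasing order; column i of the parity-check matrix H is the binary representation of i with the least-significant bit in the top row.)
Syndrome s = H · r^T (mod 2), r = 011000000001011:
  s[0] = (101010101010101)·(011000000001011) mod 2 = 0+0+1+0+0+0+0+0+0+0+0+0+0+0+1 mod 2 = 0
  s[1] = (011001100110011)·(011000000001011) mod 2 = 0+1+1+0+0+0+0+0+0+0+0+0+0+1+1 mod 2 = 0
  s[2] = (000111100001111)·(011000000001011) mod 2 = 0+0+0+0+0+0+0+0+0+0+0+1+0+1+1 mod 2 = 1
  s[3] = (000000011111111)·(011000000001011) mod 2 = 0+0+0+0+0+0+0+0+0+0+0+1+0+1+1 mod 2 = 1
Syndrome = 0011
Column i of H is the binary representation of i, so the syndrome is the binary index of the flipped bit.
Read s = 0011 with s[0] as LSB: 0·2^0 + 0·2^1 + 1·2^2 + 1·2^3 = 12.
Error is at bit position 12.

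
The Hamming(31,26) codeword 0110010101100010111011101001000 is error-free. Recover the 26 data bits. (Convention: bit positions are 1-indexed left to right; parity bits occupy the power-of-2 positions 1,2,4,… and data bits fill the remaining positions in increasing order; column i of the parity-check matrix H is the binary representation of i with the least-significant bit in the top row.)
Parity bits occupy power-of-2 positions; data bits are at positions {3,5,6,7,9,10,11,12,13,14,15,17,18,19,20,21,22,23,24,25,26,27,28,29,30,31} (1-indexed).
Extract: c[3]=1 c[5]=0 c[6]=1 c[7]=0 c[9]=0 c[10]=1 c[11]=1 c[12]=0 c[13]=0 c[14]=0 c[15]=1 c[17]=1 c[18]=1 c[19]=1 c[20]=0 c[21]=1 c[22]=1 c[23]=1 c[24]=0 c[25]=1 c[26]=0 c[27]=0 c[28]=1 c[29]=0 c[30]=0 c[31]=0
Data = 10100110001111011101001000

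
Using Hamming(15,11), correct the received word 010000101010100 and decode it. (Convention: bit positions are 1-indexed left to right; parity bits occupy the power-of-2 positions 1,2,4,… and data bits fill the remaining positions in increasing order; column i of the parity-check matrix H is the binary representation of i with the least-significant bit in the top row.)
Syndrome s = H · r^T (mod 2), r = 010000101010100:
  s[0] = (101010101010101)·(010000101010100) mod 2 = 0+0+0+0+0+0+1+0+1+0+1+0+1+0+0 mod 2 = 0
  s[1] = (011001100110011)·(010000101010100) mod 2 = 0+1+0+0+0+0+1+0+0+0+1+0+0+0+0 mod 2 = 1
  s[2] = (000111100001111)·(010000101010100) mod 2 = 0+0+0+0+0+0+1+0+0+0+0+0+1+0+0 mod 2 = 0
  s[3] = (000000011111111)·(010000101010100) mod 2 = 0+0+0+0+0+0+0+0+1+0+1+0+1+0+0 mod 2 = 1
Syndrome = 0101
Column 10 of H equals this syndrome → error at bit 10 (1-indexed).
Flip bit 10: 010000101010100 → 010000101110100
Extract data bits at positions {3,5,6,7,9,10,11,12,13,14,15}: 00011110100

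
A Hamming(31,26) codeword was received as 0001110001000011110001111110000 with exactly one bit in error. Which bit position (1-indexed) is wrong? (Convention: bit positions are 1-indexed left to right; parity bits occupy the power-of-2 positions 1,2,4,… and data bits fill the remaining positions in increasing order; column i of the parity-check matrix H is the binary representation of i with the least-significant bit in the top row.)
Syndrome s = H · r^T (mod 2), r = 0001110001000011110001111110000:
  s[0] = (1010101010101010101010101010101)·(0001110001000011110001111110000) mod 2 = 0+0+0+0+1+0+0+0+0+0+0+0+0+0+1+0+1+0+0+0+0+0+1+0+1+0+1+0+0+0+0 mod 2 = 0
  s[1] = (0110011001100110011001100110011)·(0001110001000011110001111110000) mod 2 = 0+0+0+0+0+1+0+0+0+1+0+0+0+0+1+0+0+1+0+0+0+1+1+0+0+1+1+0+0+0+0 mod 2 = 0
  s[2] = (0001111000011110000111100001111)·(0001110001000011110001111110000) mod 2 = 0+0+0+1+1+1+0+0+0+0+0+0+0+0+1+0+0+0+0+0+0+1+1+0+0+0+0+0+0+0+0 mod 2 = 0
  s[3] = (0000000111111110000000011111111)·(0001110001000011110001111110000) mod 2 = 0+0+0+0+0+0+0+0+0+1+0+0+0+0+1+0+0+0+0+0+0+0+0+1+1+1+1+0+0+0+0 mod 2 = 0
  s[4] = (0000000000000001111111111111111)·(0001110001000011110001111110000) mod 2 = 0+0+0+0+0+0+0+0+0+0+0+0+0+0+0+1+1+1+0+0+0+1+1+1+1+1+1+0+0+0+0 mod 2 = 1
Syndrome = 00001
Column i of H is the binary representation of i, so the syndrome is the binary index of the flipped bit.
Read s = 00001 with s[0] as LSB: 0·2^0 + 0·2^1 + 0·2^2 + 0·2^3 + 1·2^4 = 16.
Error is at bit position 16.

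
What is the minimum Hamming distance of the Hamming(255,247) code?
d_min = 3 (every single-error-correcting Hamming code has d_min = 3).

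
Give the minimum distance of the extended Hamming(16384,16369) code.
d_min = 4 (adding an overall parity bit to Hamming(16383,16369) raises d_min from 3 to 4).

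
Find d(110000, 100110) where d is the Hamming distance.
XOR = 010110, count of 1s = 3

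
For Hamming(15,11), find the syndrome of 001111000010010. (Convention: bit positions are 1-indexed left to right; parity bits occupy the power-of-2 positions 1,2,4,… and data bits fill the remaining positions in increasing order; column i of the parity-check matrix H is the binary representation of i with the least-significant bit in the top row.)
Syndrome s = H · r^T (mod 2), r = 001111000010010:
  s[0] = (101010101010101)·(001111000010010) mod 2 = 0+0+1+0+1+0+0+0+0+0+1+0+0+0+0 mod 2 = 1
  s[1] = (011001100110011)·(001111000010010) mod 2 = 0+0+1+0+0+1+0+0+0+0+1+0+0+1+0 mod 2 = 0
  s[2] = (000111100001111)·(001111000010010) mod 2 = 0+0+0+1+1+1+0+0+0+0+0+0+0+1+0 mod 2 = 0
  s[3] = (000000011111111)·(001111000010010) mod 2 = 0+0+0+0+0+0+0+0+0+0+1+0+0+1+0 mod 2 = 0
Syndrome = 1000
Non-zero syndrome: error at position 1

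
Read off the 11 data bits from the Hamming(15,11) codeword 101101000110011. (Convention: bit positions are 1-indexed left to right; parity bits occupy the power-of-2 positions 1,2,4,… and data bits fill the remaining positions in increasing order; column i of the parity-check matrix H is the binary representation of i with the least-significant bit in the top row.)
Parity bits occupy power-of-2 positions; data bits are at positions {3,5,6,7,9,10,11,12,13,14,15} (1-indexed).
Extract: c[3]=1 c[5]=0 c[6]=1 c[7]=0 c[9]=0 c[10]=1 c[11]=1 c[12]=0 c[13]=0 c[14]=1 c[15]=1
Data = 10100110011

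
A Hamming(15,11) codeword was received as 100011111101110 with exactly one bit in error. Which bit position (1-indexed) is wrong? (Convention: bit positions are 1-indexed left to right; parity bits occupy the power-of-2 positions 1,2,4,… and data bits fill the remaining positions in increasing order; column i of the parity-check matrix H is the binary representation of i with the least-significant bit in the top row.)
Syndrome s = H · r^T (mod 2), r = 100011111101110:
  s[0] = (101010101010101)·(100011111101110) mod 2 = 1+0+0+0+1+0+1+0+1+0+0+0+1+0+0 mod 2 = 1
  s[1] = (011001100110011)·(100011111101110) mod 2 = 0+0+0+0+0+1+1+0+0+1+0+0+0+1+0 mod 2 = 0
  s[2] = (000111100001111)·(100011111101110) mod 2 = 0+0+0+0+1+1+1+0+0+0+0+1+1+1+0 mod 2 = 0
  s[3] = (000000011111111)·(100011111101110) mod 2 = 0+0+0+0+0+0+0+1+1+1+0+1+1+1+0 mod 2 = 0
Syndrome = 1000
Column i of H is the binary representation of i, so the syndrome is the binary index of the flipped bit.
Read s = 1000 with s[0] as LSB: 1·2^0 + 0·2^1 + 0·2^2 + 0·2^3 = 1.
Error is at bit position 1.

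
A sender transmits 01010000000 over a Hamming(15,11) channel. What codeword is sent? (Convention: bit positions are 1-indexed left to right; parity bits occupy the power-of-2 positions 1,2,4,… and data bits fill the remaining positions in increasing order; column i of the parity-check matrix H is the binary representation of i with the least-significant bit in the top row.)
Codeword c = d · G (mod 2), d = 01010000000:
  c[0] = d·G[:,0] = (01010000000)·(11011010101) mod 2 = 0+1+0+1+0+0+0+0+0+0+0 mod 2 = 0
  c[1] = d·G[:,1] = (01010000000)·(10110110011) mod 2 = 0+0+0+1+0+0+0+0+0+0+0 mod 2 = 1
  c[2] = d·G[:,2] = (01010000000)·(10000000000) mod 2 = 0+0+0+0+0+0+0+0+0+0+0 mod 2 = 0
  c[3] = d·G[:,3] = (01010000000)·(01110001111) mod 2 = 0+1+0+1+0+0+0+0+0+0+0 mod 2 = 0
  c[4] = d·G[:,4] = (01010000000)·(01000000000) mod 2 = 0+1+0+0+0+0+0+0+0+0+0 mod 2 = 1
  c[5] = d·G[:,5] = (01010000000)·(00100000000) mod 2 = 0+0+0+0+0+0+0+0+0+0+0 mod 2 = 0
  c[6] = d·G[:,6] = (01010000000)·(00010000000) mod 2 = 0+0+0+1+0+0+0+0+0+0+0 mod 2 = 1
  c[7] = d·G[:,7] = (01010000000)·(00001111111) mod 2 = 0+0+0+0+0+0+0+0+0+0+0 mod 2 = 0
  c[8] = d·G[:,8] = (01010000000)·(00001000000) mod 2 = 0+0+0+0+0+0+0+0+0+0+0 mod 2 = 0
  c[9] = d·G[:,9] = (01010000000)·(00000100000) mod 2 = 0+0+0+0+0+0+0+0+0+0+0 mod 2 = 0
  c[10] = d·G[:,10] = (01010000000)·(00000010000) mod 2 = 0+0+0+0+0+0+0+0+0+0+0 mod 2 = 0
  c[11] = d·G[:,11] = (01010000000)·(00000001000) mod 2 = 0+0+0+0+0+0+0+0+0+0+0 mod 2 = 0
  c[12] = d·G[:,12] = (01010000000)·(00000000100) mod 2 = 0+0+0+0+0+0+0+0+0+0+0 mod 2 = 0
  c[13] = d·G[:,13] = (01010000000)·(00000000010) mod 2 = 0+0+0+0+0+0+0+0+0+0+0 mod 2 = 0
  c[14] = d·G[:,14] = (01010000000)·(00000000001) mod 2 = 0+0+0+0+0+0+0+0+0+0+0 mod 2 = 0
Codeword = 010010100000000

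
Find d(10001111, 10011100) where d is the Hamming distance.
XOR = 00010011, count of 1s = 3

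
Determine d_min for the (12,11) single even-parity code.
d_min = 2 (flipping one data bit also flips the parity bit, so the two closest codewords differ in exactly 2 positions).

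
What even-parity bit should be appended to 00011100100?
Sum of data bits: 0+0+0+1+1+1+0+0+1+0+0 = 4.
4 mod 2 = 0, so parity bit = 0.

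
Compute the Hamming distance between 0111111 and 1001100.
XOR = 1110011, count of 1s = 5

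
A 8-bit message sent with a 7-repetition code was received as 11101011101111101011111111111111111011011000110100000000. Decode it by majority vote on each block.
Split into 7-bit blocks and majority-vote each:
  block 1 = 1110101: 5 ones, 2 zeros → 1
  block 2 = 1101111: 6 ones, 1 zeros → 1
  block 3 = 1010111: 5 ones, 2 zeros → 1
  block 4 = 1111111: 7 ones, 0 zeros → 1
  block 5 = 1111111: 7 ones, 0 zeros → 1
  block 6 = 0110110: 4 ones, 3 zeros → 1
  block 7 = 0011010: 3 ones, 4 zeros → 0
  block 8 = 0000000: 0 ones, 7 zeros → 0
Decoded = 11111100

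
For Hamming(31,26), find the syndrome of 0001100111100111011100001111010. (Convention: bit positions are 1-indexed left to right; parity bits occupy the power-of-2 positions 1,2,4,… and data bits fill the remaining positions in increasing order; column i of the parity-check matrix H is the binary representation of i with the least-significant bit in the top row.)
Syndrome s = H · r^T (mod 2), r = 0001100111100111011100001111010:
  s[0] = (1010101010101010101010101010101)·(0001100111100111011100001111010) mod 2 = 0+0+0+0+1+0+0+0+1+0+1+0+0+0+1+0+0+0+1+0+0+0+0+0+1+0+1+0+0+0+0 mod 2 = 1
  s[1] = (0110011001100110011001100110011)·(0001100111100111011100001111010) mod 2 = 0+0+0+0+0+0+0+0+0+1+1+0+0+1+1+0+0+1+1+0+0+0+0+0+0+1+1+0+0+1+0 mod 2 = 1
  s[2] = (0001111000011110000111100001111)·(0001100111100111011100001111010) mod 2 = 0+0+0+1+1+0+0+0+0+0+0+0+0+1+1+0+0+0+0+1+0+0+0+0+0+0+0+1+0+1+0 mod 2 = 1
  s[3] = (0000000111111110000000011111111)·(0001100111100111011100001111010) mod 2 = 0+0+0+0+0+0+0+1+1+1+1+0+0+1+1+0+0+0+0+0+0+0+0+0+1+1+1+1+0+1+0 mod 2 = 1
  s[4] = (0000000000000001111111111111111)·(0001100111100111011100001111010) mod 2 = 0+0+0+0+0+0+0+0+0+0+0+0+0+0+0+1+0+1+1+1+0+0+0+0+1+1+1+1+0+1+0 mod 2 = 1
Syndrome = 11111
Non-zero syndrome: error at position 31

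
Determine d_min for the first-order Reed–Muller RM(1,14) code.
d_min = 8192 (RM(1,14) has length 16384 and minimum distance 2^(m−1) = 8192).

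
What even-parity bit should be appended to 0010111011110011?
Sum of data bits: 0+0+1+0+1+1+1+0+1+1+1+1+0+0+1+1 = 10.
10 mod 2 = 0, so parity bit = 0.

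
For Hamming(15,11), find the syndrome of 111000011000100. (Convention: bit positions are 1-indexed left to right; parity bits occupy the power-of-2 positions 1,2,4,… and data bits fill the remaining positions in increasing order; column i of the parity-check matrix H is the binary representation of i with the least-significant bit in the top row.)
Syndrome s = H · r^T (mod 2), r = 111000011000100:
  s[0] = (101010101010101)·(111000011000100) mod 2 = 1+0+1+0+0+0+0+0+1+0+0+0+1+0+0 mod 2 = 0
  s[1] = (011001100110011)·(111000011000100) mod 2 = 0+1+1+0+0+0+0+0+0+0+0+0+0+0+0 mod 2 = 0
  s[2] = (000111100001111)·(111000011000100) mod 2 = 0+0+0+0+0+0+0+0+0+0+0+0+1+0+0 mod 2 = 1
  s[3] = (000000011111111)·(111000011000100) mod 2 = 0+0+0+0+0+0+0+1+1+0+0+0+1+0+0 mod 2 = 1
Syndrome = 0011
Non-zero syndrome: error at position 12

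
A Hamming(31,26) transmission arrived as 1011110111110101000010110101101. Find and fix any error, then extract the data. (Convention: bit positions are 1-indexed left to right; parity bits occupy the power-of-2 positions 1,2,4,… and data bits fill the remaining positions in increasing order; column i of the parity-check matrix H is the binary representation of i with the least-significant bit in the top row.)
Syndrome s = H · r^T (mod 2), r = 1011110111110101000010110101101:
  s[0] = (1010101010101010101010101010101)·(1011110111110101000010110101101) mod 2 = 1+0+1+0+1+0+0+0+1+0+1+0+0+0+0+0+0+0+0+0+1+0+1+0+0+0+0+0+1+0+1 mod 2 = 1
  s[1] = (0110011001100110011001100110011)·(1011110111110101000010110101101) mod 2 = 0+0+1+0+0+1+0+0+0+1+1+0+0+1+0+0+0+0+0+0+0+0+1+0+0+1+0+0+0+0+1 mod 2 = 0
  s[2] = (0001111000011110000111100001111)·(1011110111110101000010110101101) mod 2 = 0+0+0+1+1+1+0+0+0+0+0+1+0+1+0+0+0+0+0+0+1+0+1+0+0+0+0+1+1+0+1 mod 2 = 0
  s[3] = (0000000111111110000000011111111)·(1011110111110101000010110101101) mod 2 = 0+0+0+0+0+0+0+1+1+1+1+1+0+1+0+0+0+0+0+0+0+0+0+1+0+1+0+1+1+0+1 mod 2 = 1
  s[4] = (0000000000000001111111111111111)·(1011110111110101000010110101101) mod 2 = 0+0+0+0+0+0+0+0+0+0+0+0+0+0+0+1+0+0+0+0+1+0+1+1+0+1+0+1+1+0+1 mod 2 = 0
Syndrome = 10010
Column 9 of H equals this syndrome → error at bit 9 (1-indexed).
Flip bit 9: 1011110111110101000010110101101 → 1011110101110101000010110101101
Extract data bits at positions {3,5,6,7,9,10,11,12,13,14,15,17,18,19,20,21,22,23,24,25,26,27,28,29,30,31}: 11100111010000010110101101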